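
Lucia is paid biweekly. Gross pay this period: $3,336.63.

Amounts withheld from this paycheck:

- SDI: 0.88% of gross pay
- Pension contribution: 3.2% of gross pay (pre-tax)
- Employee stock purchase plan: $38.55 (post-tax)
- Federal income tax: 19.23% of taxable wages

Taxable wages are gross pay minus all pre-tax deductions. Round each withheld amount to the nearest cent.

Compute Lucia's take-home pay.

Pension contribution: $3,336.63 × 0.032 = $106.77
Taxable wages = $3,336.63 − $106.77 = $3,229.86
Federal income tax: $3,229.86 × 0.1923 = $621.10
SDI: $3,336.63 × 0.0088 = $29.36
Employee stock purchase plan: $38.55
Total deductions = $106.77 + $621.10 + $29.36 + $38.55 = $795.78
Net pay = $3,336.63 − $795.78 = $2,540.85

$2,540.85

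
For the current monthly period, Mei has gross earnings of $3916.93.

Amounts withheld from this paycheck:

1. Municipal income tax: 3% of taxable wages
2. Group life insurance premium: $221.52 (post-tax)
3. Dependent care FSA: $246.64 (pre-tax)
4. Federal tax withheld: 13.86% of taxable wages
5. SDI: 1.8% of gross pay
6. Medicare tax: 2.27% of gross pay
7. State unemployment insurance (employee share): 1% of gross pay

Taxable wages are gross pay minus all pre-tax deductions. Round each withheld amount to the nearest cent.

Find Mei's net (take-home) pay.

$2631.38

Dependent care FSA: $246.64
Taxable wages = $3916.93 − $246.64 = $3670.29
Municipal income tax: $3670.29 × 0.03 = $110.11
Federal tax withheld: $3670.29 × 0.1386 = $508.70
Medicare tax: $3916.93 × 0.0227 = $88.91
State unemployment insurance (employee share): $3916.93 × 0.01 = $39.17
SDI: $3916.93 × 0.018 = $70.50
Group life insurance premium: $221.52
Total deductions = $246.64 + $110.11 + $508.70 + $88.91 + $39.17 + $70.50 + $221.52 = $1285.55
Net pay = $3916.93 − $1285.55 = $2631.38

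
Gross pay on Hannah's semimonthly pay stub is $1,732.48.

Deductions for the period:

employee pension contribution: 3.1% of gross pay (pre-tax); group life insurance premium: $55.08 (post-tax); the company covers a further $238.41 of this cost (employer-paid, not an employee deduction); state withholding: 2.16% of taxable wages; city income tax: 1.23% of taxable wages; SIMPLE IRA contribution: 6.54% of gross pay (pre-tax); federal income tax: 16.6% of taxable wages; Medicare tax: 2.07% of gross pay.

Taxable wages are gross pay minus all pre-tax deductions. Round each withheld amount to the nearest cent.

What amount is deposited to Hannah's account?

$1,161.59

Employee pension contribution: $1,732.48 × 0.031 = $53.71
SIMPLE IRA contribution: $1,732.48 × 0.0654 = $113.30
Pre-tax total = $53.71 + $113.30 = $167.01
Taxable wages = $1,732.48 − $167.01 = $1,565.47
Federal income tax: $1,565.47 × 0.166 = $259.87
City income tax: $1,565.47 × 0.0123 = $19.26
State withholding: $1,565.47 × 0.0216 = $33.81
Medicare tax: $1,732.48 × 0.0207 = $35.86
Group life insurance premium: $55.08
(Employer's $238.41 toward group life insurance premium is not withheld from the employee.)
Total deductions = $53.71 + $113.30 + $259.87 + $19.26 + $33.81 + $35.86 + $55.08 = $570.89
Net pay = $1,732.48 − $570.89 = $1,161.59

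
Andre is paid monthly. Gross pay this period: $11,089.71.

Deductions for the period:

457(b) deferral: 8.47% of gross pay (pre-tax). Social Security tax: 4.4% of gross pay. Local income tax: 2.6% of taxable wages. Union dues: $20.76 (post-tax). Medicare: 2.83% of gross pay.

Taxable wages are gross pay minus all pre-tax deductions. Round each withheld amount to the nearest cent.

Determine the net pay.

457(b) deferral: $11,089.71 × 0.0847 = $939.30
Taxable wages = $11,089.71 − $939.30 = $10,150.41
Local income tax: $10,150.41 × 0.026 = $263.91
Medicare: $11,089.71 × 0.0283 = $313.84
Social Security tax: $11,089.71 × 0.044 = $487.95
Union dues: $20.76
Total deductions = $939.30 + $263.91 + $313.84 + $487.95 + $20.76 = $2,025.76
Net pay = $11,089.71 − $2,025.76 = $9,063.95

$9,063.95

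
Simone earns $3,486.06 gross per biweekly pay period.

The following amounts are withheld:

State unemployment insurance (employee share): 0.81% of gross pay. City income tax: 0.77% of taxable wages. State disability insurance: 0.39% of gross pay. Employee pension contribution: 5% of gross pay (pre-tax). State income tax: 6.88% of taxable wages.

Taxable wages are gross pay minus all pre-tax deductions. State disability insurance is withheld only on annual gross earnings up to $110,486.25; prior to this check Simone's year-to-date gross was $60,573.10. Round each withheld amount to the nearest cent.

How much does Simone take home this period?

$3,016.57

Employee pension contribution: $3,486.06 × 0.05 = $174.30
Taxable wages = $3,486.06 − $174.30 = $3,311.76
City income tax: $3,311.76 × 0.0077 = $25.50
State income tax: $3,311.76 × 0.0688 = $227.85
State unemployment insurance (employee share): $3,486.06 × 0.0081 = $28.24
State disability insurance: cap not yet reached, full $3,486.06 is subject → $3,486.06 × 0.0039 = $13.60
Total deductions = $174.30 + $25.50 + $227.85 + $28.24 + $13.60 = $469.49
Net pay = $3,486.06 − $469.49 = $3,016.57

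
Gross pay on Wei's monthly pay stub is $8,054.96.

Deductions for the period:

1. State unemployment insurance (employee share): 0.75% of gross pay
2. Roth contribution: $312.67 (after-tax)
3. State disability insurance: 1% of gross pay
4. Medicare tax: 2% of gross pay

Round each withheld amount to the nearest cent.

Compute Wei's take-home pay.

$7,440.23

Medicare tax: $8,054.96 × 0.02 = $161.10
State unemployment insurance (employee share): $8,054.96 × 0.0075 = $60.41
State disability insurance: $8,054.96 × 0.01 = $80.55
Roth contribution: $312.67
Total deductions = $161.10 + $60.41 + $80.55 + $312.67 = $614.73
Net pay = $8,054.96 − $614.73 = $7,440.23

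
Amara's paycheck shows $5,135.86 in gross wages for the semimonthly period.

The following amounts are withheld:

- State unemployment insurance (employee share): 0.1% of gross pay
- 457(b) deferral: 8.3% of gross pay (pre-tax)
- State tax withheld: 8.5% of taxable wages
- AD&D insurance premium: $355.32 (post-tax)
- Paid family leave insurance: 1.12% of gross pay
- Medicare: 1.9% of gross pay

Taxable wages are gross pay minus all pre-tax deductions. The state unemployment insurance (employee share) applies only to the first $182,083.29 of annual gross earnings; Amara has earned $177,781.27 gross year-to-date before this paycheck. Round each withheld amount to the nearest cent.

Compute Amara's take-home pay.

457(b) deferral: $5,135.86 × 0.083 = $426.28
Taxable wages = $5,135.86 − $426.28 = $4,709.58
State tax withheld: $4,709.58 × 0.085 = $400.31
Medicare: $5,135.86 × 0.019 = $97.58
Paid family leave insurance: $5,135.86 × 0.0112 = $57.52
State unemployment insurance (employee share): only $182,083.29 − $177,781.27 = $4,302.02 of this check is subject → $4,302.02 × 0.001 = $4.30
AD&D insurance premium: $355.32
Total deductions = $426.28 + $400.31 + $97.58 + $57.52 + $4.30 + $355.32 = $1,341.31
Net pay = $5,135.86 − $1,341.31 = $3,794.55

$3,794.55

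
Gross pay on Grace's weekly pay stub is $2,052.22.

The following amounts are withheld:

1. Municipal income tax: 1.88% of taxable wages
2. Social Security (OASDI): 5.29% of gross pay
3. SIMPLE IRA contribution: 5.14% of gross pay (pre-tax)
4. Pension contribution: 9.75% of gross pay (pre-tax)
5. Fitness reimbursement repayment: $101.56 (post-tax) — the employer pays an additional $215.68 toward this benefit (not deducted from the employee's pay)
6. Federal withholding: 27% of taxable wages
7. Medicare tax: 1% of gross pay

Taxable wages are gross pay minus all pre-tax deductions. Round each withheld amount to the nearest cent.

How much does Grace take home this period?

$1,011.57

SIMPLE IRA contribution: $2,052.22 × 0.0514 = $105.48
Pension contribution: $2,052.22 × 0.0975 = $200.09
Pre-tax total = $105.48 + $200.09 = $305.57
Taxable wages = $2,052.22 − $305.57 = $1,746.65
Municipal income tax: $1,746.65 × 0.0188 = $32.84
Federal withholding: $1,746.65 × 0.27 = $471.60
Social Security (OASDI): $2,052.22 × 0.0529 = $108.56
Medicare tax: $2,052.22 × 0.01 = $20.52
Fitness reimbursement repayment: $101.56
(Employer's $215.68 toward fitness reimbursement repayment is not withheld from the employee.)
Total deductions = $105.48 + $200.09 + $32.84 + $471.60 + $108.56 + $20.52 + $101.56 = $1,040.65
Net pay = $2,052.22 − $1,040.65 = $1,011.57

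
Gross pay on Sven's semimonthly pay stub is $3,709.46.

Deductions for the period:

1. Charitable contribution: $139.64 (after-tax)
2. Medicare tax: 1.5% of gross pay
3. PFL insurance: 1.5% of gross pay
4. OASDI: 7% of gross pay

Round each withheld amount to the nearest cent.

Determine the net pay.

Medicare tax: $3,709.46 × 0.015 = $55.64
OASDI: $3,709.46 × 0.07 = $259.66
PFL insurance: $3,709.46 × 0.015 = $55.64
Charitable contribution: $139.64
Total deductions = $55.64 + $259.66 + $55.64 + $139.64 = $510.58
Net pay = $3,709.46 − $510.58 = $3,198.88

$3,198.88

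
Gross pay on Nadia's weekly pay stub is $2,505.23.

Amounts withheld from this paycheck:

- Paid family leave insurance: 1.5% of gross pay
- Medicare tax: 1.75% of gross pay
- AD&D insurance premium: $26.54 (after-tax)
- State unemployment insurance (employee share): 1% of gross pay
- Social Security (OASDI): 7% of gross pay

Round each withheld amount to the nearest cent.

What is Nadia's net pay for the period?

$2,196.85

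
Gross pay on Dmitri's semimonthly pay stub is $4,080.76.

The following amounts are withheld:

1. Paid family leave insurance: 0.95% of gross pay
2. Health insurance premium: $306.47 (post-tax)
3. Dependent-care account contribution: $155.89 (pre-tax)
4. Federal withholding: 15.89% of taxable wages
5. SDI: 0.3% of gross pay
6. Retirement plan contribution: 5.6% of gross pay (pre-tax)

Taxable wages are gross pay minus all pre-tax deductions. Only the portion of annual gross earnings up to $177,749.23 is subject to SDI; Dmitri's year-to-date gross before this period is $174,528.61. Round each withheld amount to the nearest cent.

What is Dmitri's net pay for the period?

$2,754.10

Retirement plan contribution: $4,080.76 × 0.056 = $228.52
Dependent-care account contribution: $155.89
Pre-tax total = $228.52 + $155.89 = $384.41
Taxable wages = $4,080.76 − $384.41 = $3,696.35
Federal withholding: $3,696.35 × 0.1589 = $587.35
Paid family leave insurance: $4,080.76 × 0.0095 = $38.77
SDI: only $177,749.23 − $174,528.61 = $3,220.62 of this check is subject → $3,220.62 × 0.003 = $9.66
Health insurance premium: $306.47
Total deductions = $228.52 + $155.89 + $587.35 + $38.77 + $9.66 + $306.47 = $1,326.66
Net pay = $4,080.76 − $1,326.66 = $2,754.10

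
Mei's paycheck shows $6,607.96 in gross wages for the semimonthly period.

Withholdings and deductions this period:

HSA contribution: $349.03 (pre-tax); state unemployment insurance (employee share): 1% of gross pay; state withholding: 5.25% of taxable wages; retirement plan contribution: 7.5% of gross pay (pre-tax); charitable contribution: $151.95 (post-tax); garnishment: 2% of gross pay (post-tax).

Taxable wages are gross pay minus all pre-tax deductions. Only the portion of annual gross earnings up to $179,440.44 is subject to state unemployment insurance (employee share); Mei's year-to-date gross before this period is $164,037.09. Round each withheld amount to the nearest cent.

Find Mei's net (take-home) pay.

$5,110.57

HSA contribution: $349.03
Retirement plan contribution: $6,607.96 × 0.075 = $495.60
Pre-tax total = $349.03 + $495.60 = $844.63
Taxable wages = $6,607.96 − $844.63 = $5,763.33
State withholding: $5,763.33 × 0.0525 = $302.57
State unemployment insurance (employee share): cap not yet reached, full $6,607.96 is subject → $6,607.96 × 0.01 = $66.08
Garnishment: $6,607.96 × 0.02 = $132.16
Charitable contribution: $151.95
Total deductions = $349.03 + $495.60 + $302.57 + $66.08 + $132.16 + $151.95 = $1,497.39
Net pay = $6,607.96 − $1,497.39 = $5,110.57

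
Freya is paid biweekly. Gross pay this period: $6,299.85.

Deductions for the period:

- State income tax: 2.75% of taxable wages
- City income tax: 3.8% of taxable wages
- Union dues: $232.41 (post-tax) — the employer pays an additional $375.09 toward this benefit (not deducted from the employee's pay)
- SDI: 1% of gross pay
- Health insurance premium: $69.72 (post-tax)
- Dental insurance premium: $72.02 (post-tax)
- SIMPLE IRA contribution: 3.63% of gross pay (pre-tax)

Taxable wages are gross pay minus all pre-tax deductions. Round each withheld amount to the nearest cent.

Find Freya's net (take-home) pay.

$5,236.36

SIMPLE IRA contribution: $6,299.85 × 0.0363 = $228.68
Taxable wages = $6,299.85 − $228.68 = $6,071.17
City income tax: $6,071.17 × 0.038 = $230.70
State income tax: $6,071.17 × 0.0275 = $166.96
SDI: $6,299.85 × 0.01 = $63.00
Health insurance premium: $69.72
Dental insurance premium: $72.02
Union dues: $232.41
(Employer's $375.09 toward union dues is not withheld from the employee.)
Total deductions = $228.68 + $230.70 + $166.96 + $63.00 + $69.72 + $72.02 + $232.41 = $1,063.49
Net pay = $6,299.85 − $1,063.49 = $5,236.36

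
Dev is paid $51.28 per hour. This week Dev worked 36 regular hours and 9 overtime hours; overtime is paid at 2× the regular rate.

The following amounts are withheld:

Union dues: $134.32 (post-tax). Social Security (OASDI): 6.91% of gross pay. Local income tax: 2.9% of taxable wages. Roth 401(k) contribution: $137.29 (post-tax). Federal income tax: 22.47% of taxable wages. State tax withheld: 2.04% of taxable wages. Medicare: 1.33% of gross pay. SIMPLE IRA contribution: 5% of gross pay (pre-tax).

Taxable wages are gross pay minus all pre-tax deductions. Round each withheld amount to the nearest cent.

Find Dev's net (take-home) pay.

Regular pay: 36 × $51.28 = $1,846.08
Overtime pay: 9 × $51.28 × 2 = $923.04
Gross pay = $1,846.08 + $923.04 = $2,769.12
SIMPLE IRA contribution: $2,769.12 × 0.05 = $138.46
Taxable wages = $2,769.12 − $138.46 = $2,630.66
State tax withheld: $2,630.66 × 0.0204 = $53.67
Local income tax: $2,630.66 × 0.029 = $76.29
Federal income tax: $2,630.66 × 0.2247 = $591.11
Medicare: $2,769.12 × 0.0133 = $36.83
Social Security (OASDI): $2,769.12 × 0.0691 = $191.35
Union dues: $134.32
Roth 401(k) contribution: $137.29
Total deductions = $138.46 + $53.67 + $76.29 + $591.11 + $36.83 + $191.35 + $134.32 + $137.29 = $1,359.32
Net pay = $2,769.12 − $1,359.32 = $1,409.80

$1,409.80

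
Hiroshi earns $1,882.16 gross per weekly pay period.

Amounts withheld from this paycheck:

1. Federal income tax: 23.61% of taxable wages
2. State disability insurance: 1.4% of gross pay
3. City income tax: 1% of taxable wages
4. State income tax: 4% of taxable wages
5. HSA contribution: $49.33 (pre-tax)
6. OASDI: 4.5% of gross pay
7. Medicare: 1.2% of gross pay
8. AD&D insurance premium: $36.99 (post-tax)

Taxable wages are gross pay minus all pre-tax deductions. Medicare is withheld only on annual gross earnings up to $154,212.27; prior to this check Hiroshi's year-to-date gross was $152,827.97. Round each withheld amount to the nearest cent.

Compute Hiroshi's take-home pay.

$1,143.81

HSA contribution: $49.33
Taxable wages = $1,882.16 − $49.33 = $1,832.83
Federal income tax: $1,832.83 × 0.2361 = $432.73
State income tax: $1,832.83 × 0.04 = $73.31
City income tax: $1,832.83 × 0.01 = $18.33
OASDI: $1,882.16 × 0.045 = $84.70
State disability insurance: $1,882.16 × 0.014 = $26.35
Medicare: only $154,212.27 − $152,827.97 = $1,384.30 of this check is subject → $1,384.30 × 0.012 = $16.61
AD&D insurance premium: $36.99
Total deductions = $49.33 + $432.73 + $73.31 + $18.33 + $84.70 + $26.35 + $16.61 + $36.99 = $738.35
Net pay = $1,882.16 − $738.35 = $1,143.81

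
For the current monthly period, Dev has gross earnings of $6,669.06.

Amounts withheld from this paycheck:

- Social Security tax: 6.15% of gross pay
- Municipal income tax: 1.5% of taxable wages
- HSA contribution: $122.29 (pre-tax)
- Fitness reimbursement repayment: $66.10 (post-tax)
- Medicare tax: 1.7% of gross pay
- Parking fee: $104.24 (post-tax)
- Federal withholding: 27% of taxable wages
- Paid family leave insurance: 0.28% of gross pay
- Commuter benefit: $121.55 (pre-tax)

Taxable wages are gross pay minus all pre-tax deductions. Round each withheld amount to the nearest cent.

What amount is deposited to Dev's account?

HSA contribution: $122.29
Commuter benefit: $121.55
Pre-tax total = $122.29 + $121.55 = $243.84
Taxable wages = $6,669.06 − $243.84 = $6,425.22
Municipal income tax: $6,425.22 × 0.015 = $96.38
Federal withholding: $6,425.22 × 0.27 = $1,734.81
Medicare tax: $6,669.06 × 0.017 = $113.37
Social Security tax: $6,669.06 × 0.0615 = $410.15
Paid family leave insurance: $6,669.06 × 0.0028 = $18.67
Parking fee: $104.24
Fitness reimbursement repayment: $66.10
Total deductions = $122.29 + $121.55 + $96.38 + $1,734.81 + $113.37 + $410.15 + $18.67 + $104.24 + $66.10 = $2,787.56
Net pay = $6,669.06 − $2,787.56 = $3,881.50

$3,881.50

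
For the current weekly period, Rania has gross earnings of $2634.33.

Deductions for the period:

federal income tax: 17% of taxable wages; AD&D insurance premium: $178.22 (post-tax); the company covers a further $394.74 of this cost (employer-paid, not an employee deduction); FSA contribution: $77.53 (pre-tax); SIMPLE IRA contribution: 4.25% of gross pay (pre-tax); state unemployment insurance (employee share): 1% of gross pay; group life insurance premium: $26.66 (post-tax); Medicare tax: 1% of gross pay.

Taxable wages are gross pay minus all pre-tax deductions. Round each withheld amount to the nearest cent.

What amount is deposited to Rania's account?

$1771.66

FSA contribution: $77.53
SIMPLE IRA contribution: $2634.33 × 0.0425 = $111.96
Pre-tax total = $77.53 + $111.96 = $189.49
Taxable wages = $2634.33 − $189.49 = $2444.84
Federal income tax: $2444.84 × 0.17 = $415.62
Medicare tax: $2634.33 × 0.01 = $26.34
State unemployment insurance (employee share): $2634.33 × 0.01 = $26.34
Group life insurance premium: $26.66
AD&D insurance premium: $178.22
(Employer's $394.74 toward AD&D insurance premium is not withheld from the employee.)
Total deductions = $77.53 + $111.96 + $415.62 + $26.34 + $26.34 + $26.66 + $178.22 = $862.67
Net pay = $2634.33 − $862.67 = $1771.66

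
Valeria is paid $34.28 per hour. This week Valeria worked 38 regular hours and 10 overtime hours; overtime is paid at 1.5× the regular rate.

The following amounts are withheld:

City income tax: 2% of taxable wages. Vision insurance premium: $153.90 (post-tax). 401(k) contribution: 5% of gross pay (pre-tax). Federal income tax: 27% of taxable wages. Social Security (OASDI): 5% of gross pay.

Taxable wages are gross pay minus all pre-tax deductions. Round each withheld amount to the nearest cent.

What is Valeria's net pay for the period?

$980.72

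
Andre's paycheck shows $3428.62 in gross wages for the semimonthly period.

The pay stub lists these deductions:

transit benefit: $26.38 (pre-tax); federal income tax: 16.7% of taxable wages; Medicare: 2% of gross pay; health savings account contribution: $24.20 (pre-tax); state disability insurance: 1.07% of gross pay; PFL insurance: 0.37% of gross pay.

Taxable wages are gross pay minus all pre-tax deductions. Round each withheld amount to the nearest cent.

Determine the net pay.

Health savings account contribution: $24.20
Transit benefit: $26.38
Pre-tax total = $24.20 + $26.38 = $50.58
Taxable wages = $3428.62 − $50.58 = $3378.04
Federal income tax: $3378.04 × 0.167 = $564.13
Medicare: $3428.62 × 0.02 = $68.57
State disability insurance: $3428.62 × 0.0107 = $36.69
PFL insurance: $3428.62 × 0.0037 = $12.69
Total deductions = $24.20 + $26.38 + $564.13 + $68.57 + $36.69 + $12.69 = $732.66
Net pay = $3428.62 − $732.66 = $2695.96

$2695.96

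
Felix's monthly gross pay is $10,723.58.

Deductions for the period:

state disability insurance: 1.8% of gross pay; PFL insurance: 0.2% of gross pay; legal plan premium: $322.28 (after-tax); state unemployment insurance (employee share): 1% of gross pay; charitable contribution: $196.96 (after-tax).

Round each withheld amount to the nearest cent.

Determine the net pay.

State unemployment insurance (employee share): $10,723.58 × 0.01 = $107.24
PFL insurance: $10,723.58 × 0.002 = $21.45
State disability insurance: $10,723.58 × 0.018 = $193.02
Charitable contribution: $196.96
Legal plan premium: $322.28
Total deductions = $107.24 + $21.45 + $193.02 + $196.96 + $322.28 = $840.95
Net pay = $10,723.58 − $840.95 = $9,882.63

$9,882.63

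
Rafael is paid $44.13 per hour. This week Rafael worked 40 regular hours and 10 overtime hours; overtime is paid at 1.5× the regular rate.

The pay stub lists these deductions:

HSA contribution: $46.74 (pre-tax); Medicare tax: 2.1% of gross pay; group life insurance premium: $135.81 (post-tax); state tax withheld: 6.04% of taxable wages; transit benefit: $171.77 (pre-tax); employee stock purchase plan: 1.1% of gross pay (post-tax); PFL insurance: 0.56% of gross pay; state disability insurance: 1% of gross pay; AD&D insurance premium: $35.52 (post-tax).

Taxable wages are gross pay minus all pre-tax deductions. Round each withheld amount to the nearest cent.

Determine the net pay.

$1,788.38

Regular pay: 40 × $44.13 = $1,765.20
Overtime pay: 10 × $44.13 × 1.5 = $661.95
Gross pay = $1,765.20 + $661.95 = $2,427.15
Transit benefit: $171.77
HSA contribution: $46.74
Pre-tax total = $171.77 + $46.74 = $218.51
Taxable wages = $2,427.15 − $218.51 = $2,208.64
State tax withheld: $2,208.64 × 0.0604 = $133.40
PFL insurance: $2,427.15 × 0.0056 = $13.59
Medicare tax: $2,427.15 × 0.021 = $50.97
State disability insurance: $2,427.15 × 0.01 = $24.27
AD&D insurance premium: $35.52
Employee stock purchase plan: $2,427.15 × 0.011 = $26.70
Group life insurance premium: $135.81
Total deductions = $171.77 + $46.74 + $133.40 + $13.59 + $50.97 + $24.27 + $35.52 + $26.70 + $135.81 = $638.77
Net pay = $2,427.15 − $638.77 = $1,788.38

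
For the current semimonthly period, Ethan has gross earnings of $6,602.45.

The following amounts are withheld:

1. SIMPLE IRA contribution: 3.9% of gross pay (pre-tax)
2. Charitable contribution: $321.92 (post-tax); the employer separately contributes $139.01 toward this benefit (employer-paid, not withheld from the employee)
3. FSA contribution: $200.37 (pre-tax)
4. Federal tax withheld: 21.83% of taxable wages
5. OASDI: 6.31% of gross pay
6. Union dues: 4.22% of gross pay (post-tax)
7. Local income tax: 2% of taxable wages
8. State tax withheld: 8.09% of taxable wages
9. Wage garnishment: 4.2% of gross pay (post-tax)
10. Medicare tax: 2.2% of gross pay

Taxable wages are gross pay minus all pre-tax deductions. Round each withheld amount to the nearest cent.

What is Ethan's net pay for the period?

$2,743.53

FSA contribution: $200.37
SIMPLE IRA contribution: $6,602.45 × 0.039 = $257.50
Pre-tax total = $200.37 + $257.50 = $457.87
Taxable wages = $6,602.45 − $457.87 = $6,144.58
State tax withheld: $6,144.58 × 0.0809 = $497.10
Local income tax: $6,144.58 × 0.02 = $122.89
Federal tax withheld: $6,144.58 × 0.2183 = $1,341.36
OASDI: $6,602.45 × 0.0631 = $416.61
Medicare tax: $6,602.45 × 0.022 = $145.25
Wage garnishment: $6,602.45 × 0.042 = $277.30
Union dues: $6,602.45 × 0.0422 = $278.62
Charitable contribution: $321.92
(Employer's $139.01 toward charitable contribution is not withheld from the employee.)
Total deductions = $200.37 + $257.50 + $497.10 + $122.89 + $1,341.36 + $416.61 + $145.25 + $277.30 + $278.62 + $321.92 = $3,858.92
Net pay = $6,602.45 − $3,858.92 = $2,743.53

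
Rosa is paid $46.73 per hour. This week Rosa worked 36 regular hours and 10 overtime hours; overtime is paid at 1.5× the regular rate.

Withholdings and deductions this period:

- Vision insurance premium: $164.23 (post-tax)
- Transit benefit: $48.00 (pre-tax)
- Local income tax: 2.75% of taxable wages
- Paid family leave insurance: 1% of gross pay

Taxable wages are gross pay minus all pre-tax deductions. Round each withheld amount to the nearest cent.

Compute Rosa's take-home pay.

Regular pay: 36 × $46.73 = $1,682.28
Overtime pay: 10 × $46.73 × 1.5 = $700.95
Gross pay = $1,682.28 + $700.95 = $2,383.23
Transit benefit: $48.00
Taxable wages = $2,383.23 − $48.00 = $2,335.23
Local income tax: $2,335.23 × 0.0275 = $64.22
Paid family leave insurance: $2,383.23 × 0.01 = $23.83
Vision insurance premium: $164.23
Total deductions = $48.00 + $64.22 + $23.83 + $164.23 = $300.28
Net pay = $2,383.23 − $300.28 = $2,082.95

$2,082.95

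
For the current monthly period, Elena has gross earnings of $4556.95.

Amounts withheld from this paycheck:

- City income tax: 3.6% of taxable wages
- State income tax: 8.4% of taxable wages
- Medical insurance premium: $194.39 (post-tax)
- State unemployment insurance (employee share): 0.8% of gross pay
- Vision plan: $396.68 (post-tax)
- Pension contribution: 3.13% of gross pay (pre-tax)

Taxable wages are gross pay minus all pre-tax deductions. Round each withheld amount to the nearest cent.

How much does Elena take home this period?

$3257.07

Pension contribution: $4556.95 × 0.0313 = $142.63
Taxable wages = $4556.95 − $142.63 = $4414.32
City income tax: $4414.32 × 0.036 = $158.92
State income tax: $4414.32 × 0.084 = $370.80
State unemployment insurance (employee share): $4556.95 × 0.008 = $36.46
Vision plan: $396.68
Medical insurance premium: $194.39
Total deductions = $142.63 + $158.92 + $370.80 + $36.46 + $396.68 + $194.39 = $1299.88
Net pay = $4556.95 − $1299.88 = $3257.07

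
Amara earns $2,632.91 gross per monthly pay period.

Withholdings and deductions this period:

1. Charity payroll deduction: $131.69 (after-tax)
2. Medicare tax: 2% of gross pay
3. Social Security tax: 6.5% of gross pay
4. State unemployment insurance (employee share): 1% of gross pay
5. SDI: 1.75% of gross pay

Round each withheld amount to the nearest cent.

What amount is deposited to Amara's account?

$2,205.01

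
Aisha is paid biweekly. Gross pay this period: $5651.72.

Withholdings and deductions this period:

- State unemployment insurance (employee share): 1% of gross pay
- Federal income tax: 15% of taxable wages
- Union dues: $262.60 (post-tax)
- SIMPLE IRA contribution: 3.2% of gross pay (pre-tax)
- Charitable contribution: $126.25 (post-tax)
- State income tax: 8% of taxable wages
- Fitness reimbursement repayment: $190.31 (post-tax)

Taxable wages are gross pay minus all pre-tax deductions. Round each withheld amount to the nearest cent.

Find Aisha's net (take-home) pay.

$3576.88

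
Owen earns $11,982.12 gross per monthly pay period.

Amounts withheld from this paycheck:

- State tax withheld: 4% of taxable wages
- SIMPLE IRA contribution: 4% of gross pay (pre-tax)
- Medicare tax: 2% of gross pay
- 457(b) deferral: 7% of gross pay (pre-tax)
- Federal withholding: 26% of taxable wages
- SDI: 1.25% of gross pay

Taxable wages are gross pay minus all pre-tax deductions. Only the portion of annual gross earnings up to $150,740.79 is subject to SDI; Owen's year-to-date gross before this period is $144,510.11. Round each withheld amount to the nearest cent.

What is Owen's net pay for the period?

$7,147.35

457(b) deferral: $11,982.12 × 0.07 = $838.75
SIMPLE IRA contribution: $11,982.12 × 0.04 = $479.28
Pre-tax total = $838.75 + $479.28 = $1,318.03
Taxable wages = $11,982.12 − $1,318.03 = $10,664.09
State tax withheld: $10,664.09 × 0.04 = $426.56
Federal withholding: $10,664.09 × 0.26 = $2,772.66
Medicare tax: $11,982.12 × 0.02 = $239.64
SDI: only $150,740.79 − $144,510.11 = $6,230.68 of this check is subject → $6,230.68 × 0.0125 = $77.88
Total deductions = $838.75 + $479.28 + $426.56 + $2,772.66 + $239.64 + $77.88 = $4,834.77
Net pay = $11,982.12 − $4,834.77 = $7,147.35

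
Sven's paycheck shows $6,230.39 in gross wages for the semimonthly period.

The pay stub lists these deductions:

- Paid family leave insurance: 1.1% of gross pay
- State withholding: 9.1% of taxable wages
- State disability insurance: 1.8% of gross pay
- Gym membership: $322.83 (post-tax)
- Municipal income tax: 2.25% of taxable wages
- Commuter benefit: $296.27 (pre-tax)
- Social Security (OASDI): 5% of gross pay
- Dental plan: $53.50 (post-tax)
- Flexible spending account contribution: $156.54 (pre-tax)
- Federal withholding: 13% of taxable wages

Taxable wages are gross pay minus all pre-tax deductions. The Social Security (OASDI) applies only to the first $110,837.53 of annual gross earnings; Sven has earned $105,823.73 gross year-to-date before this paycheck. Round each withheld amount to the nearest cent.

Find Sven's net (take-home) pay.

$3,563.03

Flexible spending account contribution: $156.54
Commuter benefit: $296.27
Pre-tax total = $156.54 + $296.27 = $452.81
Taxable wages = $6,230.39 − $452.81 = $5,777.58
State withholding: $5,777.58 × 0.091 = $525.76
Federal withholding: $5,777.58 × 0.13 = $751.09
Municipal income tax: $5,777.58 × 0.0225 = $130.00
Social Security (OASDI): only $110,837.53 − $105,823.73 = $5,013.80 of this check is subject → $5,013.80 × 0.05 = $250.69
State disability insurance: $6,230.39 × 0.018 = $112.15
Paid family leave insurance: $6,230.39 × 0.011 = $68.53
Dental plan: $53.50
Gym membership: $322.83
Total deductions = $156.54 + $296.27 + $525.76 + $751.09 + $130.00 + $250.69 + $112.15 + $68.53 + $53.50 + $322.83 = $2,667.36
Net pay = $6,230.39 − $2,667.36 = $3,563.03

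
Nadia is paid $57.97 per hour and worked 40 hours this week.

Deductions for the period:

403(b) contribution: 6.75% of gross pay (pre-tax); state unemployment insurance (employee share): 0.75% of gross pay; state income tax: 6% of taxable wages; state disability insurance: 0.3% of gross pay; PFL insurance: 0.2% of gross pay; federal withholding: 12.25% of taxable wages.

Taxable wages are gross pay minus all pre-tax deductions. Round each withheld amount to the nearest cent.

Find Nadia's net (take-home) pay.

Gross pay: 40 × $57.97 = $2,318.80
403(b) contribution: $2,318.80 × 0.0675 = $156.52
Taxable wages = $2,318.80 − $156.52 = $2,162.28
Federal withholding: $2,162.28 × 0.1225 = $264.88
State income tax: $2,162.28 × 0.06 = $129.74
PFL insurance: $2,318.80 × 0.002 = $4.64
State unemployment insurance (employee share): $2,318.80 × 0.0075 = $17.39
State disability insurance: $2,318.80 × 0.003 = $6.96
Total deductions = $156.52 + $264.88 + $129.74 + $4.64 + $17.39 + $6.96 = $580.13
Net pay = $2,318.80 − $580.13 = $1,738.67

$1,738.67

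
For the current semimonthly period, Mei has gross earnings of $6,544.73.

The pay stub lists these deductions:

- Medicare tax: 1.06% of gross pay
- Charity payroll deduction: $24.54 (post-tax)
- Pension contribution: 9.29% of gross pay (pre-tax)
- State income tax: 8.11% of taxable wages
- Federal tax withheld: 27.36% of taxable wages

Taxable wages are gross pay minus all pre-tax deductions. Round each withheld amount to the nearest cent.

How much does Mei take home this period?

$3,737.05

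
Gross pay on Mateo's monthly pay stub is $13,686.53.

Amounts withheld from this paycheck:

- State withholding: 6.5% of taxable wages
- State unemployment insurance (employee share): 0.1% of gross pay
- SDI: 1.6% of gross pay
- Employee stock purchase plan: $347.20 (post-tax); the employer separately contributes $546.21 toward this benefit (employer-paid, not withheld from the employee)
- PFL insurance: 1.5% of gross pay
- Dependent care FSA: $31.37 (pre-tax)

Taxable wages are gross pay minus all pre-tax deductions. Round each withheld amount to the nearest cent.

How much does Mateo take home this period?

$11,982.40

Dependent care FSA: $31.37
Taxable wages = $13,686.53 − $31.37 = $13,655.16
State withholding: $13,655.16 × 0.065 = $887.59
SDI: $13,686.53 × 0.016 = $218.98
PFL insurance: $13,686.53 × 0.015 = $205.30
State unemployment insurance (employee share): $13,686.53 × 0.001 = $13.69
Employee stock purchase plan: $347.20
(Employer's $546.21 toward employee stock purchase plan is not withheld from the employee.)
Total deductions = $31.37 + $887.59 + $218.98 + $205.30 + $13.69 + $347.20 = $1,704.13
Net pay = $13,686.53 − $1,704.13 = $11,982.40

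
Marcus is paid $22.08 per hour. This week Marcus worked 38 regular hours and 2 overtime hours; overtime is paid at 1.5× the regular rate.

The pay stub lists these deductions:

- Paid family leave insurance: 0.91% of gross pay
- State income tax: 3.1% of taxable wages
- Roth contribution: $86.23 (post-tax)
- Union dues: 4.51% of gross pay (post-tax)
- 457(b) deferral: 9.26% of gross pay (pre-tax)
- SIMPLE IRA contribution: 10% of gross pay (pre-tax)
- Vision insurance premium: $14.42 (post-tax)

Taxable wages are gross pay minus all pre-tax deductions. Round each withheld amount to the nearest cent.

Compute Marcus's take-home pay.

Regular pay: 38 × $22.08 = $839.04
Overtime pay: 2 × $22.08 × 1.5 = $66.24
Gross pay = $839.04 + $66.24 = $905.28
457(b) deferral: $905.28 × 0.0926 = $83.83
SIMPLE IRA contribution: $905.28 × 0.1 = $90.53
Pre-tax total = $83.83 + $90.53 = $174.36
Taxable wages = $905.28 − $174.36 = $730.92
State income tax: $730.92 × 0.031 = $22.66
Paid family leave insurance: $905.28 × 0.0091 = $8.24
Union dues: $905.28 × 0.0451 = $40.83
Roth contribution: $86.23
Vision insurance premium: $14.42
Total deductions = $83.83 + $90.53 + $22.66 + $8.24 + $40.83 + $86.23 + $14.42 = $346.74
Net pay = $905.28 − $346.74 = $558.54

$558.54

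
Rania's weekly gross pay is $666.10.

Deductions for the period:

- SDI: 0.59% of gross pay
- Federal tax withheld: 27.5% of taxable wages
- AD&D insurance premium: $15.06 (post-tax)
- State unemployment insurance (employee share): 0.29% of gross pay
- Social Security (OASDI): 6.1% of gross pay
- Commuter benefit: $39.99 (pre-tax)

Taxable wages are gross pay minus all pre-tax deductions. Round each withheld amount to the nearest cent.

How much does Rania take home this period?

$392.38

Commuter benefit: $39.99
Taxable wages = $666.10 − $39.99 = $626.11
Federal tax withheld: $626.11 × 0.275 = $172.18
SDI: $666.10 × 0.0059 = $3.93
State unemployment insurance (employee share): $666.10 × 0.0029 = $1.93
Social Security (OASDI): $666.10 × 0.061 = $40.63
AD&D insurance premium: $15.06
Total deductions = $39.99 + $172.18 + $3.93 + $1.93 + $40.63 + $15.06 = $273.72
Net pay = $666.10 − $273.72 = $392.38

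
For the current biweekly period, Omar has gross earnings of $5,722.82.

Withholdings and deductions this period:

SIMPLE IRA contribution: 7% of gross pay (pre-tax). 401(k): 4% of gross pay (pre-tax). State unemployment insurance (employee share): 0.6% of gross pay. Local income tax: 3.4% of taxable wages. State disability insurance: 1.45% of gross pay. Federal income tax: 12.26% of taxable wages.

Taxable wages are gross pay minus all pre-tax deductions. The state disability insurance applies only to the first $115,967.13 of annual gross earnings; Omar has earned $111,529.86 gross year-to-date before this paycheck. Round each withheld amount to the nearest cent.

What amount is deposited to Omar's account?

401(k): $5,722.82 × 0.04 = $228.91
SIMPLE IRA contribution: $5,722.82 × 0.07 = $400.60
Pre-tax total = $228.91 + $400.60 = $629.51
Taxable wages = $5,722.82 − $629.51 = $5,093.31
Federal income tax: $5,093.31 × 0.1226 = $624.44
Local income tax: $5,093.31 × 0.034 = $173.17
State disability insurance: only $115,967.13 − $111,529.86 = $4,437.27 of this check is subject → $4,437.27 × 0.0145 = $64.34
State unemployment insurance (employee share): $5,722.82 × 0.006 = $34.34
Total deductions = $228.91 + $400.60 + $624.44 + $173.17 + $64.34 + $34.34 = $1,525.80
Net pay = $5,722.82 − $1,525.80 = $4,197.02

$4,197.02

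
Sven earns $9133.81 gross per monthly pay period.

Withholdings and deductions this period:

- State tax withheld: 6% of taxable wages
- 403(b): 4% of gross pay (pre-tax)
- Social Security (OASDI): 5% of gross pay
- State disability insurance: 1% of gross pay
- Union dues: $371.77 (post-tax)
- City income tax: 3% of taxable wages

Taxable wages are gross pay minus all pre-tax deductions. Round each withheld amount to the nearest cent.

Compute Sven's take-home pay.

$7059.50

403(b): $9133.81 × 0.04 = $365.35
Taxable wages = $9133.81 − $365.35 = $8768.46
City income tax: $8768.46 × 0.03 = $263.05
State tax withheld: $8768.46 × 0.06 = $526.11
State disability insurance: $9133.81 × 0.01 = $91.34
Social Security (OASDI): $9133.81 × 0.05 = $456.69
Union dues: $371.77
Total deductions = $365.35 + $263.05 + $526.11 + $91.34 + $456.69 + $371.77 = $2074.31
Net pay = $9133.81 − $2074.31 = $7059.50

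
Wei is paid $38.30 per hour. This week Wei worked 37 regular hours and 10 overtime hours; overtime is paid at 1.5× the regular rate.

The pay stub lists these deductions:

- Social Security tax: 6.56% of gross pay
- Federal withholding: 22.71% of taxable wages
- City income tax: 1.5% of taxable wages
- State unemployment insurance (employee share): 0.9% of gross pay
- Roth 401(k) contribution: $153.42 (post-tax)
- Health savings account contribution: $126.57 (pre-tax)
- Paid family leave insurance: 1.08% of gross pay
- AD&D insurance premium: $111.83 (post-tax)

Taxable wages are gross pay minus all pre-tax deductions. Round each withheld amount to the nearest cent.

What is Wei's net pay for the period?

Regular pay: 37 × $38.30 = $1,417.10
Overtime pay: 10 × $38.30 × 1.5 = $574.50
Gross pay = $1,417.10 + $574.50 = $1,991.60
Health savings account contribution: $126.57
Taxable wages = $1,991.60 − $126.57 = $1,865.03
Federal withholding: $1,865.03 × 0.2271 = $423.55
City income tax: $1,865.03 × 0.015 = $27.98
State unemployment insurance (employee share): $1,991.60 × 0.009 = $17.92
Social Security tax: $1,991.60 × 0.0656 = $130.65
Paid family leave insurance: $1,991.60 × 0.0108 = $21.51
AD&D insurance premium: $111.83
Roth 401(k) contribution: $153.42
Total deductions = $126.57 + $423.55 + $27.98 + $17.92 + $130.65 + $21.51 + $111.83 + $153.42 = $1,013.43
Net pay = $1,991.60 − $1,013.43 = $978.17

$978.17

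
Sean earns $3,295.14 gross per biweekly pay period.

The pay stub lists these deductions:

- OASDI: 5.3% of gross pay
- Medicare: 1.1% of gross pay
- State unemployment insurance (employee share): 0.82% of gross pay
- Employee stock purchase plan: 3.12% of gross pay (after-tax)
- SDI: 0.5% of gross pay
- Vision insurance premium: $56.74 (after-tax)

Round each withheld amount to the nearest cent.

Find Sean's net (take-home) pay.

$2,881.20

Medicare: $3,295.14 × 0.011 = $36.25
OASDI: $3,295.14 × 0.053 = $174.64
SDI: $3,295.14 × 0.005 = $16.48
State unemployment insurance (employee share): $3,295.14 × 0.0082 = $27.02
Vision insurance premium: $56.74
Employee stock purchase plan: $3,295.14 × 0.0312 = $102.81
Total deductions = $36.25 + $174.64 + $16.48 + $27.02 + $56.74 + $102.81 = $413.94
Net pay = $3,295.14 − $413.94 = $2,881.20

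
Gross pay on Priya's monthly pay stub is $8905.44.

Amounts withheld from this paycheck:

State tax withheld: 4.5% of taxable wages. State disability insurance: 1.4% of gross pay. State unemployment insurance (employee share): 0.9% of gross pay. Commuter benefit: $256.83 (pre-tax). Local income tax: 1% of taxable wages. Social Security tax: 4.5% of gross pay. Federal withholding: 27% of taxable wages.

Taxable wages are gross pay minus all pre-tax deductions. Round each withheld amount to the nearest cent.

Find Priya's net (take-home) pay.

Commuter benefit: $256.83
Taxable wages = $8905.44 − $256.83 = $8648.61
State tax withheld: $8648.61 × 0.045 = $389.19
Local income tax: $8648.61 × 0.01 = $86.49
Federal withholding: $8648.61 × 0.27 = $2335.12
Social Security tax: $8905.44 × 0.045 = $400.74
State disability insurance: $8905.44 × 0.014 = $124.68
State unemployment insurance (employee share): $8905.44 × 0.009 = $80.15
Total deductions = $256.83 + $389.19 + $86.49 + $2335.12 + $400.74 + $124.68 + $80.15 = $3673.20
Net pay = $8905.44 − $3673.20 = $5232.24

$5232.24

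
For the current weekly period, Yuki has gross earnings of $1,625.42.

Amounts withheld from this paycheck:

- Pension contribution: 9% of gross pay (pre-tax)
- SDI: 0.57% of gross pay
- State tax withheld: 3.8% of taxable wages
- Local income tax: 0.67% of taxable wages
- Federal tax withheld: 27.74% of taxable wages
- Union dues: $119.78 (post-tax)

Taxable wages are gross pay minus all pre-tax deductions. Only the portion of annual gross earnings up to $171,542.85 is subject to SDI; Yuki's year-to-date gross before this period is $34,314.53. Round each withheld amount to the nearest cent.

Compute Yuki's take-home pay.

$873.66

Pension contribution: $1,625.42 × 0.09 = $146.29
Taxable wages = $1,625.42 − $146.29 = $1,479.13
Local income tax: $1,479.13 × 0.0067 = $9.91
Federal tax withheld: $1,479.13 × 0.2774 = $410.31
State tax withheld: $1,479.13 × 0.038 = $56.21
SDI: cap not yet reached, full $1,625.42 is subject → $1,625.42 × 0.0057 = $9.26
Union dues: $119.78
Total deductions = $146.29 + $9.91 + $410.31 + $56.21 + $9.26 + $119.78 = $751.76
Net pay = $1,625.42 − $751.76 = $873.66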